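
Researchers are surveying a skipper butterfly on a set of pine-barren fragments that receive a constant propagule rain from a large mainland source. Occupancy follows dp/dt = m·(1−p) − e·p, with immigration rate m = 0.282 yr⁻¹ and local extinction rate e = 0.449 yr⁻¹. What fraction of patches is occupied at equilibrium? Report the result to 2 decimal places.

0.39

At equilibrium the propagule rain into empty patches balances local extinction: m(1−p*) = e·p*.
p* = m/(m+e) = 0.282/(0.282+0.449) = 0.282/0.7310 = 0.3858.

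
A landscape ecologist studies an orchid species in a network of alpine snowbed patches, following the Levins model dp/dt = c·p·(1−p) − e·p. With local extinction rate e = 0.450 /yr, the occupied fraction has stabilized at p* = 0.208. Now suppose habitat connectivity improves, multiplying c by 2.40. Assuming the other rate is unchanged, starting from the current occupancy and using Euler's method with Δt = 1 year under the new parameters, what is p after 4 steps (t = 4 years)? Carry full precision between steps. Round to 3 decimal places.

Balance c(1−p*) = e gives c = e/(1 − 0.20800) = 0.450/0.79200 = 0.56818.
Starting from p₀ = 0.20800; update p ← p + (dp/dt)·Δt with the new parameters.
p: 0.20800 → 0.33904  (Δp = +0.13104)
p: 0.33904 → 0.49205  (Δp = +0.15301)
p: 0.49205 → 0.61145  (Δp = +0.11940)
p: 0.61145 → 0.66027  (Δp = +0.04882)

0.660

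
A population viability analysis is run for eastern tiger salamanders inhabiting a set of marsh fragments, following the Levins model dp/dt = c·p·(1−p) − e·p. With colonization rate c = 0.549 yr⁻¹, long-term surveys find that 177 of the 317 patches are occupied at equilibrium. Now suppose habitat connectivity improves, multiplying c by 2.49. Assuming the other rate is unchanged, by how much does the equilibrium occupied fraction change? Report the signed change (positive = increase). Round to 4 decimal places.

Observed p* = 177/317 = 0.55836.
Balance c(1−p*) = e gives e = 0.549×(1 − 0.55836) = 0.24246.
New p* = 1 − e/c = 1 − 0.24246/1.36701 = 0.82263.
Δp* = 0.82263 − 0.55836 = +0.26427.

0.2643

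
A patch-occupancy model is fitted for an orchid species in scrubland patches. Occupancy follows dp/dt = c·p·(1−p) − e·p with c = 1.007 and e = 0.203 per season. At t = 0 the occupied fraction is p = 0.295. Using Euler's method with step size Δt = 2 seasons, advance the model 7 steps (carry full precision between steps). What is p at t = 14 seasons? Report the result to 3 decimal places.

0.795

Update rule: p ← p + [c·p·(1−p) − e·p]·Δt with Δt = 2.
  1  |  dp/dt·Δt = +0.299092  |  p_1 = 0.594092
  2  |  dp/dt·Δt = +0.244468  |  p_2 = 0.838560
  3  |  dp/dt·Δt = -0.067806  |  p_3 = 0.770754
  4  |  dp/dt·Δt = +0.042932  |  p_4 = 0.813686
  5  |  dp/dt·Δt = -0.025032  |  p_5 = 0.788654
  6  |  dp/dt·Δt = +0.015498  |  p_6 = 0.804152
  7  |  dp/dt·Δt = -0.009297  |  p_7 = 0.794854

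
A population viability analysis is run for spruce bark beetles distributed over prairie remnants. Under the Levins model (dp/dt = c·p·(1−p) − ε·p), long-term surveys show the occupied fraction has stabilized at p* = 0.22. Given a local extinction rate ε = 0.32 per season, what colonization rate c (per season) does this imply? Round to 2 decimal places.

At equilibrium c(1−p*) = ε, so c = ε/(1−p*).
c = 0.32/(1 − 0.22) = 0.32/0.7800 = 0.4103.

0.41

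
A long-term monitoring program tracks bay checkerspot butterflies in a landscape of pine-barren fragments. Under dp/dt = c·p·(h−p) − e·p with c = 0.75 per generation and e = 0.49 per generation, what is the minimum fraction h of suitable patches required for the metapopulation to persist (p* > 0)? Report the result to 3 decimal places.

0.653

p* = h − e/c is positive only when h > e/c.
h_min = e/c = 0.49/0.75 = 0.6533.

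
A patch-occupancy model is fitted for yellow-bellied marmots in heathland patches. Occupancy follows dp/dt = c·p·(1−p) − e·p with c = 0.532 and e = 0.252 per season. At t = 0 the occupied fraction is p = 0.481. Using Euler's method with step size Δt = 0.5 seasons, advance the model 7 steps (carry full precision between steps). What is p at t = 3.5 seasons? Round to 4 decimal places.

Update rule: p ← p + [c·p·(1−p) − e·p]·Δt with Δt = 0.5.
t = 0.5: p = 0.48100 + (+0.00580) = 0.48680
t = 1: p = 0.48680 + (+0.00512) = 0.49192
t = 1.5: p = 0.49192 + (+0.00450) = 0.49642
t = 2: p = 0.49642 + (+0.00395) = 0.50036
t = 2.5: p = 0.50036 + (+0.00345) = 0.50382
t = 3: p = 0.50382 + (+0.00301) = 0.50683
t = 3.5: p = 0.50683 + (+0.00263) = 0.50946

0.5095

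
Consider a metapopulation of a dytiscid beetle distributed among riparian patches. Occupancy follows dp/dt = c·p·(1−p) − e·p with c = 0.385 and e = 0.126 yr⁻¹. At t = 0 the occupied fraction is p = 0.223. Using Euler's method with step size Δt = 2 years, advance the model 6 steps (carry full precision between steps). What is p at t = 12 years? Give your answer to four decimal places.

0.6326

Update rule: p ← p + [c·p·(1−p) − e·p]·Δt with Δt = 2.
step 1: Δp = +0.07722, p = 0.30022
step 2: Δp = +0.08611, p = 0.38634
step 3: Δp = +0.08520, p = 0.47153
step 4: Δp = +0.07305, p = 0.54458
step 5: Δp = +0.05374, p = 0.59832
step 6: Δp = +0.03428, p = 0.63260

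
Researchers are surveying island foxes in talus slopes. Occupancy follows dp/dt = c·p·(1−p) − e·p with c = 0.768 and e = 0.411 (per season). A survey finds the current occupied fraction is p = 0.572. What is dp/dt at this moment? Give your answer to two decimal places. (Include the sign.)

-0.05

Colonization term: c·p·(1−p) = 0.768×0.572×0.4280 = 0.18802.
Extinction term: e·p = 0.23509.
dp/dt = 0.18802 − 0.23509 = -0.04707.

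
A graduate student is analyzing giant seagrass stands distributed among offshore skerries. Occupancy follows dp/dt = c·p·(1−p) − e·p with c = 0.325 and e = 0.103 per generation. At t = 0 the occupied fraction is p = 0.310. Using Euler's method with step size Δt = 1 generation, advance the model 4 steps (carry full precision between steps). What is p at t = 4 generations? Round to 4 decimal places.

0.4585

Update rule: p ← p + [c·p·(1−p) − e·p]·Δt with Δt = 1.
t = 1: p = 0.31000 + (+0.03759) = 0.34759
t = 2: p = 0.34759 + (+0.03790) = 0.38549
t = 3: p = 0.38549 + (+0.03728) = 0.42277
t = 4: p = 0.42277 + (+0.03577) = 0.45854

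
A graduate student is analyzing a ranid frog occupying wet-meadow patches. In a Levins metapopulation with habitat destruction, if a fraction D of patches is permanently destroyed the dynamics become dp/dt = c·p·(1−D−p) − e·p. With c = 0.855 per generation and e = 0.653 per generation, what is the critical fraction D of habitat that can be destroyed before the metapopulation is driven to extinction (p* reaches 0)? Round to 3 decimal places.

The nontrivial equilibrium is p* = (1−D) − e/c; extinction occurs when this hits zero.
So D_crit = 1 − e/c = 1 − 0.653/0.855 = 1 − 0.7637 = 0.2363.
This equals the undisturbed p*, a classic result of Lande's extension.

0.236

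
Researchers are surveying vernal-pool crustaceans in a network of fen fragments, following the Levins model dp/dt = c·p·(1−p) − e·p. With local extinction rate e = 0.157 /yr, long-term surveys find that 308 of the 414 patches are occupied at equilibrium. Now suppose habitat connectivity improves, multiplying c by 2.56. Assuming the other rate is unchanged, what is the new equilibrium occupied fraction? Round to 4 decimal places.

Observed p* = 308/414 = 0.74396.
Balance c(1−p*) = e gives c = e/(1 − 0.74396) = 0.157/0.25604 = 0.61319.
New p* = 1 − e/c = 1 − 0.15700/1.56977 = 0.89999.

0.9000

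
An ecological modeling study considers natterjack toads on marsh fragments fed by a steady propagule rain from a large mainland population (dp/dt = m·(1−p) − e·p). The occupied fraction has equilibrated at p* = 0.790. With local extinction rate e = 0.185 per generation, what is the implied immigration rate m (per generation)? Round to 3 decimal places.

0.696

At equilibrium m(1−p*) = e·p*, so m = e·p*/(1−p*).
m = 0.185 × 0.790 / 0.2100 = 0.1462/0.2100 = 0.6960.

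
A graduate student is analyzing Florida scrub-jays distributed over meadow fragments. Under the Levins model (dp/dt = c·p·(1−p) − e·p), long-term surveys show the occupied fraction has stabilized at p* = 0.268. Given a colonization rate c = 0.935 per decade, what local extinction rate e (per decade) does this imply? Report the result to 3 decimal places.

At equilibrium c(1−p*) = e.
e = 0.935 × (1 − 0.268) = 0.935 × 0.7320 = 0.6844.

0.684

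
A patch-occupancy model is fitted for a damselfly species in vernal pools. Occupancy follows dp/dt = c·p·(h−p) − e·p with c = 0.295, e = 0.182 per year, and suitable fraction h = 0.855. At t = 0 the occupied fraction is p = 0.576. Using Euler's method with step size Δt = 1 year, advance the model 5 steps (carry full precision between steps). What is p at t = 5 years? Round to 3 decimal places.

Update rule: p ← p + [c·p·(h−p) − e·p]·Δt with Δt = 1.
p: 0.57600 → 0.51858  (Δp = -0.05742)
p: 0.51858 → 0.47566  (Δp = -0.04291)
p: 0.47566 → 0.44232  (Δp = -0.03334)
p: 0.44232 → 0.41567  (Δp = -0.02665)
p: 0.41567 → 0.39389  (Δp = -0.02178)

0.394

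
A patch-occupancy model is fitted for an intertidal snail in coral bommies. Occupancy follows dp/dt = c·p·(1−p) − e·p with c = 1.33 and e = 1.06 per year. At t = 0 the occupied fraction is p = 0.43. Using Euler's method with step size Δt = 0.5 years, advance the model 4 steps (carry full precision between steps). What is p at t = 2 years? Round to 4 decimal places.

0.2800

Update rule: p ← p + [c·p·(1−p) − e·p]·Δt with Δt = 0.5.
step 1: Δp = -0.06491, p = 0.36509
step 2: Δp = -0.03935, p = 0.32574
step 3: Δp = -0.02659, p = 0.29915
step 4: Δp = -0.01913, p = 0.28003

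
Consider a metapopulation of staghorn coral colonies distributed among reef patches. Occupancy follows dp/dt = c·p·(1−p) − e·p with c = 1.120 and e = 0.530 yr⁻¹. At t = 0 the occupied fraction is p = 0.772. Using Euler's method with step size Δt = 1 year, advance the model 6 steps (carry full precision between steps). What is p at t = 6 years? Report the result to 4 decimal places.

Update rule: p ← p + [c·p·(1−p) − e·p]·Δt with Δt = 1.
p: 0.77200 → 0.55998  (Δp = -0.21202)
p: 0.55998 → 0.53916  (Δp = -0.02082)
p: 0.53916 → 0.53169  (Δp = -0.00747)
p: 0.53169 → 0.52877  (Δp = -0.00292)
p: 0.52877 → 0.52759  (Δp = -0.00117)
p: 0.52759 → 0.52712  (Δp = -0.00048)

0.5271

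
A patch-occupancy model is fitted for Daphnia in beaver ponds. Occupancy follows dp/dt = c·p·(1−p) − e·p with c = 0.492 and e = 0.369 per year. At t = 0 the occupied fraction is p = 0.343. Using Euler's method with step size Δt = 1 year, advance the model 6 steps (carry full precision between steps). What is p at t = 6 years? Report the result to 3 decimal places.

0.284

Update rule: p ← p + [c·p·(1−p) − e·p]·Δt with Δt = 1.
p: 0.34300 → 0.32731  (Δp = -0.01569)
p: 0.32731 → 0.31486  (Δp = -0.01245)
p: 0.31486 → 0.30481  (Δp = -0.01005)
p: 0.30481 → 0.29659  (Δp = -0.00822)
p: 0.29659 → 0.28979  (Δp = -0.00680)
p: 0.28979 → 0.28412  (Δp = -0.00567)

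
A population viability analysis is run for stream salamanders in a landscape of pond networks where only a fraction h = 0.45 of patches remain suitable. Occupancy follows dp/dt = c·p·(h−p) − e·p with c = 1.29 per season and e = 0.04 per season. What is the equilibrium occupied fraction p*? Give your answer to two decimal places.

Setting dp/dt = 0 and dividing by p* gives c·(h−p*) = e.
So p* = h − e/c = 0.45 − 0.04/1.29 = 0.45 − 0.0310 = 0.4190.

0.42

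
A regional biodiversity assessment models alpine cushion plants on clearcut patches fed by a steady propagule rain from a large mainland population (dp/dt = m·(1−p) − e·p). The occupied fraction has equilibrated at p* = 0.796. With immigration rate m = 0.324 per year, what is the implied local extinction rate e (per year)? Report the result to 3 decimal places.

At equilibrium m(1−p*) = e·p*, so e = m(1−p*)/p*.
e = 0.324 × 0.2040 / 0.796 = 0.0830.

0.083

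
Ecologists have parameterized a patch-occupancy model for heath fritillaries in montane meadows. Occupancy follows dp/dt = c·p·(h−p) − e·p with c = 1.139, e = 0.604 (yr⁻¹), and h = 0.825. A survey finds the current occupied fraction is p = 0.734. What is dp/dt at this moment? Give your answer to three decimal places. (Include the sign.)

-0.367

Colonization term: c·p·(h−p) = 1.139×0.734×0.0910 = 0.07608.
Extinction term: e·p = 0.44334.
dp/dt = 0.07608 − 0.44334 = -0.36726.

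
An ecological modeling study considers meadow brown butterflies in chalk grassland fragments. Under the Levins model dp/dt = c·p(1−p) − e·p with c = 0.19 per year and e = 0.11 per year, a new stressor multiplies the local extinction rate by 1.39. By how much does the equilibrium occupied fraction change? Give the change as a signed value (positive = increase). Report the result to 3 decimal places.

Before: p* = 1 − 0.11/0.19 = 0.4211.
After the change, c = 0.19, e = 0.1529, so p* = 1 − 0.1529/0.19 = 0.1953.
Δp* = 0.1953 − 0.4211 = -0.2258.

-0.226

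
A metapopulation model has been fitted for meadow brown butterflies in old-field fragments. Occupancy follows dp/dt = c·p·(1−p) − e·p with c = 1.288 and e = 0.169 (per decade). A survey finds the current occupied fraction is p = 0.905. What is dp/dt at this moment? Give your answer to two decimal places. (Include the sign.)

Colonization term: c·p·(1−p) = 1.288×0.905×0.0950 = 0.11074.
Extinction term: e·p = 0.15295.
dp/dt = 0.11074 − 0.15295 = -0.04221.

-0.04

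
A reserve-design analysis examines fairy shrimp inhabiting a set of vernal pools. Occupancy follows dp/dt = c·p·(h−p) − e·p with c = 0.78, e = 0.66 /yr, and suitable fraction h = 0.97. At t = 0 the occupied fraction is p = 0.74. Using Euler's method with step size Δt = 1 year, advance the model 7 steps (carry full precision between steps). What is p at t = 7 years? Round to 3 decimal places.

Update rule: p ← p + [c·p·(h−p) − e·p]·Δt with Δt = 1.
t = 1: p = 0.74000 + (-0.35564) = 0.38436
t = 2: p = 0.38436 + (-0.07810) = 0.30626
t = 3: p = 0.30626 + (-0.04357) = 0.26268
t = 4: p = 0.26268 + (-0.02845) = 0.23424
t = 5: p = 0.23424 + (-0.02017) = 0.21407
t = 6: p = 0.21407 + (-0.01506) = 0.19900
t = 7: p = 0.19900 + (-0.01167) = 0.18734

0.187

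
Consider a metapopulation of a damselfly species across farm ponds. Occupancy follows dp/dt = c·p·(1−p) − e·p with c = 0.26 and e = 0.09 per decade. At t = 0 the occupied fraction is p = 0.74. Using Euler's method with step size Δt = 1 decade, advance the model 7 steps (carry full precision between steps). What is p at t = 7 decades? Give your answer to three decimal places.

0.675

Update rule: p ← p + [c·p·(1−p) − e·p]·Δt with Δt = 1.
  1  |  dp/dt·Δt = -0.016576  |  p_1 = 0.723424
  2  |  dp/dt·Δt = -0.013087  |  p_2 = 0.710337
  3  |  dp/dt·Δt = -0.010433  |  p_3 = 0.699904
  4  |  dp/dt·Δt = -0.008381  |  p_4 = 0.691523
  5  |  dp/dt·Δt = -0.006774  |  p_5 = 0.684748
  6  |  dp/dt·Δt = -0.005502  |  p_6 = 0.679247
  7  |  dp/dt·Δt = -0.004486  |  p_7 = 0.674761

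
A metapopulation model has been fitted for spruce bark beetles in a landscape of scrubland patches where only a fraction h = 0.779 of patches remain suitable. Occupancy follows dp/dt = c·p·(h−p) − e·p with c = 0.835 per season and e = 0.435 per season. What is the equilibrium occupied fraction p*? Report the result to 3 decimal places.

Setting dp/dt = 0 and dividing by p* gives c·(h−p*) = e.
So p* = h − e/c = 0.779 − 0.435/0.835 = 0.779 − 0.5210 = 0.2580.

0.258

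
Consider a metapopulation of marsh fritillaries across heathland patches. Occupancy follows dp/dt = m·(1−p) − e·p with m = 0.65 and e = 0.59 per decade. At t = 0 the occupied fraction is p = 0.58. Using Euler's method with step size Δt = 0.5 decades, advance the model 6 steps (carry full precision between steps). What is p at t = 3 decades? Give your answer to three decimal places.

0.524

Update rule: p ← p + [m·(1−p) − e·p]·Δt with Δt = 0.5.
p: 0.58000 → 0.54540  (Δp = -0.03460)
p: 0.54540 → 0.53225  (Δp = -0.01315)
p: 0.53225 → 0.52726  (Δp = -0.00500)
p: 0.52726 → 0.52536  (Δp = -0.00190)
p: 0.52536 → 0.52464  (Δp = -0.00072)
p: 0.52464 → 0.52436  (Δp = -0.00027)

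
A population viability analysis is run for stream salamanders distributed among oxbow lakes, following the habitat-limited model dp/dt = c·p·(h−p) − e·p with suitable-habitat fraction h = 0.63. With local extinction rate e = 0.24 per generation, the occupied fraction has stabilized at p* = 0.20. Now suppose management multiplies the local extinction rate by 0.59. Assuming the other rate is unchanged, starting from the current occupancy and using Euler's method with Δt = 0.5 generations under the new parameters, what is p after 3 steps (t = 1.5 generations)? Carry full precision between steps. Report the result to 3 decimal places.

Balance c(h−p*) = e gives c = e/(0.63 − 0.20000) = 0.24/0.43000 = 0.55814.
Starting from p₀ = 0.20000; update p ← p + (dp/dt)·Δt with the new parameters.
step 1: Δp = +0.00984, p = 0.20984
step 2: Δp = +0.00975, p = 0.21959
step 3: Δp = +0.00960, p = 0.22919

0.229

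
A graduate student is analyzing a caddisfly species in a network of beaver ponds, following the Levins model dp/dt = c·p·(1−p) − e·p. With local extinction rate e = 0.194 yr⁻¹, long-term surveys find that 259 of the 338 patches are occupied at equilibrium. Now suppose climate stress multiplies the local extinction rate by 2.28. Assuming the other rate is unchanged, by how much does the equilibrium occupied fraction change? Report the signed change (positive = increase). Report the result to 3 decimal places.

-0.299

Observed p* = 259/338 = 0.76627.
Balance c(1−p*) = e gives c = e/(1 − 0.76627) = 0.194/0.23373 = 0.83002.
New p* = 1 − e/c = 1 − 0.44232/0.83002 = 0.46710.
Δp* = 0.46710 − 0.76627 = -0.29917.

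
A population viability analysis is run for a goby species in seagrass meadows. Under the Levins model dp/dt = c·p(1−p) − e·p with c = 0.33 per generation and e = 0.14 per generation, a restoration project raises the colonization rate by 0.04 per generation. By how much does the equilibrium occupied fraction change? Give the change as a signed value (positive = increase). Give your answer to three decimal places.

Before: p* = 1 − 0.14/0.33 = 0.5758.
After the change, c = 0.37, e = 0.14, so p* = 1 − 0.14/0.37 = 0.6216.
Δp* = 0.6216 − 0.5758 = +0.0459.

0.046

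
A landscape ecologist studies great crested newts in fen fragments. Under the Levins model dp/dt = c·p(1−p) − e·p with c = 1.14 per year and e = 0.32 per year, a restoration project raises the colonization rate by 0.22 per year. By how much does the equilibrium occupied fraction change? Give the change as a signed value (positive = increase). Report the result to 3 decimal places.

Before: p* = 1 − 0.32/1.14 = 0.7193.
After the change, c = 1.36, e = 0.32, so p* = 1 − 0.32/1.36 = 0.7647.
Δp* = 0.7647 − 0.7193 = +0.0454.

0.045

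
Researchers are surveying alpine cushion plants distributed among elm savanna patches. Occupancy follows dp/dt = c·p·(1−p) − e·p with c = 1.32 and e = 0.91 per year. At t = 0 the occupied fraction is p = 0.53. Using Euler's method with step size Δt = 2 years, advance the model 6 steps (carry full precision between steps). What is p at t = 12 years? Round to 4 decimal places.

Update rule: p ← p + [c·p·(1−p) − e·p]·Δt with Δt = 2.
step 1: Δp = -0.30698, p = 0.22302
step 2: Δp = +0.05157, p = 0.27459
step 3: Δp = +0.02611, p = 0.30070
step 4: Δp = +0.00786, p = 0.30856
step 5: Δp = +0.00166, p = 0.31023
step 6: Δp = +0.00031, p = 0.31054

0.3105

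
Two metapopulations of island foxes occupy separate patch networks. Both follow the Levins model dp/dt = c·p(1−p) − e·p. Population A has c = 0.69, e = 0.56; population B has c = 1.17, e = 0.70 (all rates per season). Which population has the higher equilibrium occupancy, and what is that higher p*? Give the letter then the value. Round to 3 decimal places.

A: p*_A = 1 − 0.56/0.69 = 0.1884.
B: p*_B = 1 − 0.70/1.17 = 0.4017.
B is higher at 0.4017.

B, 0.402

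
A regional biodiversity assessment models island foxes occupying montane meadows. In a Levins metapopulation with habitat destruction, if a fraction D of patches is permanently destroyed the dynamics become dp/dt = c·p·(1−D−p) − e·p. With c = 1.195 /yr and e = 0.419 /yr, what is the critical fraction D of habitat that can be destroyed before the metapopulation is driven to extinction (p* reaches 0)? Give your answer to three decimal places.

0.649

The nontrivial equilibrium is p* = (1−D) − e/c; extinction occurs when this hits zero.
So D_crit = 1 − e/c = 1 − 0.419/1.195 = 1 − 0.3506 = 0.6494.
Note this equals the original equilibrium occupancy — the Levins extinction-debt result.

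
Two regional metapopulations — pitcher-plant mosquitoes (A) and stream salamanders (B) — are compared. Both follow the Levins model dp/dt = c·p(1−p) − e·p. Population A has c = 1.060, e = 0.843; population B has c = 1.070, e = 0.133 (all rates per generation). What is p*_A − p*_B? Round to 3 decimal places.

A: p*_A = 1 − 0.843/1.060 = 0.2047.
B: p*_B = 1 − 0.133/1.070 = 0.8757.
p*_A − p*_B = 0.2047 − 0.8757 = -0.6710.

-0.671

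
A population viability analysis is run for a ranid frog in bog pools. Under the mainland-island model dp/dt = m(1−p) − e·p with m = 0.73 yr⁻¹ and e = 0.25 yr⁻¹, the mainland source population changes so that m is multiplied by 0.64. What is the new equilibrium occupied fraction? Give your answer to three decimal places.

Before: p* = 0.73/(0.73+0.25) = 0.7449.
After: m = 0.4672, e = 0.25; p* = 0.4672/0.7172 = 0.6514.

0.651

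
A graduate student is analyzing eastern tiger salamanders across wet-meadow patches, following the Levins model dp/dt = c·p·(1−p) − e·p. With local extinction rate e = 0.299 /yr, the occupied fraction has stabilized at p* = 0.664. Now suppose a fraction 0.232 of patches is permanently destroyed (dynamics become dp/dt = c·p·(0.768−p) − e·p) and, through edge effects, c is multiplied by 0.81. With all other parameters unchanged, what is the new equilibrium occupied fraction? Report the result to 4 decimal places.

0.3532

Balance c(1−p*) = e gives c = e/(1 − 0.66400) = 0.299/0.33600 = 0.88988.
New p* = 0.768 − e/c = 0.768 − 0.29900/0.72080 = 0.35318.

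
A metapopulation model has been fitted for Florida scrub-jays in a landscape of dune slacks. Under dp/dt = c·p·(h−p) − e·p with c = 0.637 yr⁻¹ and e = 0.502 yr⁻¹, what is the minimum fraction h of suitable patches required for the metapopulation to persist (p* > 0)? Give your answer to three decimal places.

0.788

p* = h − e/c is positive only when h > e/c.
h_min = e/c = 0.502/0.637 = 0.7881.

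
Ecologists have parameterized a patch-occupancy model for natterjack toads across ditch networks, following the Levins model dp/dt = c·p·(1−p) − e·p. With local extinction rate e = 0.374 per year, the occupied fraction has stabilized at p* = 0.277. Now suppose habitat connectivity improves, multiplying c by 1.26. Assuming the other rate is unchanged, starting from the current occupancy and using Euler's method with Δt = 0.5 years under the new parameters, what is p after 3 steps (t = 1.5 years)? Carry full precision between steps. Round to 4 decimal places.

Balance c(1−p*) = e gives c = e/(1 − 0.27700) = 0.374/0.72300 = 0.51729.
Starting from p₀ = 0.27700; update p ← p + (dp/dt)·Δt with the new parameters.
  1  |  dp/dt·Δt = +0.013468  |  p_1 = 0.290468
  2  |  dp/dt·Δt = +0.012848  |  p_2 = 0.303315
  3  |  dp/dt·Δt = +0.012146  |  p_3 = 0.315461

0.3155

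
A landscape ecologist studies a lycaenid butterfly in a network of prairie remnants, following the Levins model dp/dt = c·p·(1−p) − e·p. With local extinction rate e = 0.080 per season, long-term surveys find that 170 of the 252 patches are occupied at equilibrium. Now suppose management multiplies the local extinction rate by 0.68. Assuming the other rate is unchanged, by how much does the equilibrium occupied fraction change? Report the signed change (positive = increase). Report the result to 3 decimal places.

0.104

Observed p* = 170/252 = 0.67460.
Balance c(1−p*) = e gives c = e/(1 − 0.67460) = 0.080/0.32540 = 0.24585.
New p* = 1 − e/c = 1 − 0.05440/0.24585 = 0.77873.
Δp* = 0.77873 − 0.67460 = +0.10413.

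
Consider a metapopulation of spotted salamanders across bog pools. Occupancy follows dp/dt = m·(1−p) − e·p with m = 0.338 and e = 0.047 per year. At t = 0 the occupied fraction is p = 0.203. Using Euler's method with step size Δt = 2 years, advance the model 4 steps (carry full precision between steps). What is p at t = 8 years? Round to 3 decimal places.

Update rule: p ← p + [m·(1−p) − e·p]·Δt with Δt = 2.
  1  |  dp/dt·Δt = +0.519690  |  p_1 = 0.722690
  2  |  dp/dt·Δt = +0.119529  |  p_2 = 0.842219
  3  |  dp/dt·Δt = +0.027492  |  p_3 = 0.869710
  4  |  dp/dt·Δt = +0.006323  |  p_4 = 0.876033

0.876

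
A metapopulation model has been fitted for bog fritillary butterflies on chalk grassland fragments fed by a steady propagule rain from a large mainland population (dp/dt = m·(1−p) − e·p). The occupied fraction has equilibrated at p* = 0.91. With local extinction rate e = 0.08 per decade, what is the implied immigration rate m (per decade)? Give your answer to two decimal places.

0.81

At equilibrium m(1−p*) = e·p*, so m = e·p*/(1−p*).
m = 0.08 × 0.91 / 0.0900 = 0.0728/0.0900 = 0.8089.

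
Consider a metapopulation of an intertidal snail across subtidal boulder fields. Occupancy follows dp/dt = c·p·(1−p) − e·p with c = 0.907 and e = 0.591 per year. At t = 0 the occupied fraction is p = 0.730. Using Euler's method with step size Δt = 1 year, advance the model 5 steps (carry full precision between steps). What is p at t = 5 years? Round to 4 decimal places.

0.3675

Update rule: p ← p + [c·p·(1−p) − e·p]·Δt with Δt = 1.
p: 0.73000 → 0.47734  (Δp = -0.25266)
p: 0.47734 → 0.42152  (Δp = -0.05582)
p: 0.42152 → 0.39356  (Δp = -0.02795)
p: 0.39356 → 0.37744  (Δp = -0.01612)
p: 0.37744 → 0.36750  (Δp = -0.00994)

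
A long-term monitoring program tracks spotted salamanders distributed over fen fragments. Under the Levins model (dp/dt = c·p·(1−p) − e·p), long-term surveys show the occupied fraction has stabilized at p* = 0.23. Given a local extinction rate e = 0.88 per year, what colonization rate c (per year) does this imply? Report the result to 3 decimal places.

1.143

At equilibrium c(1−p*) = e, so c = e/(1−p*).
c = 0.88/(1 − 0.23) = 0.88/0.7700 = 1.1429.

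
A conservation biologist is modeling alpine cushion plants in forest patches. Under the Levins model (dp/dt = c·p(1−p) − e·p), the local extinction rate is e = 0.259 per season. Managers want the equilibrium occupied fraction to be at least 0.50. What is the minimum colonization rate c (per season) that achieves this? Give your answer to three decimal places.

p* = 1 − e/c ≥ 0.50 requires e/c ≤ 0.5000, i.e. c ≥ e/0.5000.
c_min = 0.259/0.5000 = 0.5180.

0.518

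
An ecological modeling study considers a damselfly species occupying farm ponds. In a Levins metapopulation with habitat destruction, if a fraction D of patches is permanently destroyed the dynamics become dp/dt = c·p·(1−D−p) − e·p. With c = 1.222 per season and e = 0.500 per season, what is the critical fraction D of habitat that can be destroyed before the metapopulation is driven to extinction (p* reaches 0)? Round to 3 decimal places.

0.591

The nontrivial equilibrium is p* = (1−D) − e/c; extinction occurs when this hits zero.
So D_crit = 1 − e/c = 1 − 0.500/1.222 = 1 − 0.4092 = 0.5908.
Note this equals the original equilibrium occupancy — the Levins extinction-debt result.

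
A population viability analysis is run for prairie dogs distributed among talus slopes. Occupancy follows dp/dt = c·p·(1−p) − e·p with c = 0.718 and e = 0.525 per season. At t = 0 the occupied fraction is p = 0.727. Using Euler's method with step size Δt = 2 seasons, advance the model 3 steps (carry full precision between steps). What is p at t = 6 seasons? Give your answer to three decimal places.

0.261

Update rule: p ← p + [c·p·(1−p) − e·p]·Δt with Δt = 2.
p: 0.72700 → 0.24865  (Δp = -0.47835)
p: 0.24865 → 0.25585  (Δp = +0.00719)
p: 0.25585 → 0.26061  (Δp = +0.00476)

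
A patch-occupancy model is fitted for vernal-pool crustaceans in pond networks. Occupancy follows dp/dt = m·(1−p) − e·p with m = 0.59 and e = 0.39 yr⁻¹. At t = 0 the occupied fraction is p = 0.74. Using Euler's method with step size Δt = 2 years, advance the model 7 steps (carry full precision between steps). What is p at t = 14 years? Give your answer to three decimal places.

0.498

Update rule: p ← p + [m·(1−p) − e·p]·Δt with Δt = 2.
t = 2: p = 0.74000 + (-0.27040) = 0.46960
t = 4: p = 0.46960 + (+0.25958) = 0.72918
t = 6: p = 0.72918 + (-0.24920) = 0.47998
t = 8: p = 0.47998 + (+0.23923) = 0.71922
t = 10: p = 0.71922 + (-0.22966) = 0.48955
t = 12: p = 0.48955 + (+0.22048) = 0.71003
t = 14: p = 0.71003 + (-0.21166) = 0.49837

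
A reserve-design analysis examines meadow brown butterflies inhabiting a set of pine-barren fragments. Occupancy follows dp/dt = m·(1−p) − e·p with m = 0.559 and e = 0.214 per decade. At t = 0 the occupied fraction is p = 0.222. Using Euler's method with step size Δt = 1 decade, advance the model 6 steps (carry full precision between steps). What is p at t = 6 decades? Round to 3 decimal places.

0.723

Update rule: p ← p + [m·(1−p) − e·p]·Δt with Δt = 1.
p: 0.22200 → 0.60939  (Δp = +0.38739)
p: 0.60939 → 0.69733  (Δp = +0.08794)
p: 0.69733 → 0.71729  (Δp = +0.01996)
p: 0.71729 → 0.72183  (Δp = +0.00453)
p: 0.72183 → 0.72285  (Δp = +0.00103)
p: 0.72285 → 0.72309  (Δp = +0.00023)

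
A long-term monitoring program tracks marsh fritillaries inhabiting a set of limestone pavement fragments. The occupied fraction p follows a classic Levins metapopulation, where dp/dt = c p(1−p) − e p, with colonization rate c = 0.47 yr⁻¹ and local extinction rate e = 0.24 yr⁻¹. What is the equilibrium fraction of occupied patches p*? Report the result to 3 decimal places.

0.489

Setting dp/dt = 0 and dividing through by p* gives c·(1−p*) = e.
So p* = 1 − e/c = 1 − 0.24/0.47 = 1 − 0.5106 = 0.4894.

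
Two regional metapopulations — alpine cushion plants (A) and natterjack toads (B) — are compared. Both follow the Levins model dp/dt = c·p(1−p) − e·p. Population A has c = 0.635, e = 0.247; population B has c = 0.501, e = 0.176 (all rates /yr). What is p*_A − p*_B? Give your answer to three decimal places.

A: p*_A = 1 − 0.247/0.635 = 0.6110.
B: p*_B = 1 − 0.176/0.501 = 0.6487.
p*_A − p*_B = 0.6110 − 0.6487 = -0.0377.

-0.038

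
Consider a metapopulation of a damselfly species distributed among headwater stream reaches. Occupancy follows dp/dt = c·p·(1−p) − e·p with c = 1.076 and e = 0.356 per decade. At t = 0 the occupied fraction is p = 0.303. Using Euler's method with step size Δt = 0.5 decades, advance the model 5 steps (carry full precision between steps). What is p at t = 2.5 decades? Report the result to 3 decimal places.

Update rule: p ← p + [c·p·(1−p) − e·p]·Δt with Δt = 0.5.
  1  |  dp/dt·Δt = +0.059687  |  p_1 = 0.362687
  2  |  dp/dt·Δt = +0.059798  |  p_2 = 0.422485
  3  |  dp/dt·Δt = +0.056065  |  p_3 = 0.478550
  4  |  dp/dt·Δt = +0.049071  |  p_4 = 0.527620
  5  |  dp/dt·Δt = +0.040173  |  p_5 = 0.567793

0.568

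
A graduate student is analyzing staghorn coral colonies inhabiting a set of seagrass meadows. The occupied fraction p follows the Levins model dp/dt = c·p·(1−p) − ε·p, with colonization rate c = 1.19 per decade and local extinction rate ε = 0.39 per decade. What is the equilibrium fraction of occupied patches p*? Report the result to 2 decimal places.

Setting dp/dt = 0 and dividing through by p* gives c·(1−p*) = ε.
So p* = 1 − ε/c = 1 − 0.39/1.19 = 1 − 0.3277 = 0.6723.

0.67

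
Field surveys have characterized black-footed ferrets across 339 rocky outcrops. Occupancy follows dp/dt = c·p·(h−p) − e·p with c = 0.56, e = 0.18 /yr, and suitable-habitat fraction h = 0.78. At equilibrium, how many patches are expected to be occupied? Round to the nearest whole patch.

155

p* = h − e/c = 0.78 − 0.3214 = 0.4586.
Expected occupied patches = N × p* = 339 × 0.4586 = 155.46 ≈ 155.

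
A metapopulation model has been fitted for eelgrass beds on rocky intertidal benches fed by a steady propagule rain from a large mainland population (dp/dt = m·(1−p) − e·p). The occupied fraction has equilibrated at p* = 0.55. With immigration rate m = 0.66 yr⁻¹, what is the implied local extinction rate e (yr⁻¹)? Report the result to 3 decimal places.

0.540

At equilibrium m(1−p*) = e·p*, so e = m(1−p*)/p*.
e = 0.66 × 0.4500 / 0.55 = 0.5400.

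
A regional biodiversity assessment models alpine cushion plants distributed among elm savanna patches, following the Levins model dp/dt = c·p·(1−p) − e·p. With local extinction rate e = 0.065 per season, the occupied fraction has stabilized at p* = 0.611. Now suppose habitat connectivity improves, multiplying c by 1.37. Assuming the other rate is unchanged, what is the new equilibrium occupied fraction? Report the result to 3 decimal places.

0.716

Balance c(1−p*) = e gives c = e/(1 − 0.61100) = 0.065/0.38900 = 0.16710.
New p* = 1 − e/c = 1 − 0.06500/0.22893 = 0.71607.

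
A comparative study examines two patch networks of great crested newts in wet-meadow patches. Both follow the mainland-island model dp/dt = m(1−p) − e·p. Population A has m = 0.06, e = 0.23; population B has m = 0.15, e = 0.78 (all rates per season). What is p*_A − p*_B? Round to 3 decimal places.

0.046

A: p*_A = m/(m+e) = 0.06/0.2900 = 0.2069.
B: p*_B = 0.15/0.9300 = 0.1613.
p*_A − p*_B = 0.2069 − 0.1613 = 0.0456.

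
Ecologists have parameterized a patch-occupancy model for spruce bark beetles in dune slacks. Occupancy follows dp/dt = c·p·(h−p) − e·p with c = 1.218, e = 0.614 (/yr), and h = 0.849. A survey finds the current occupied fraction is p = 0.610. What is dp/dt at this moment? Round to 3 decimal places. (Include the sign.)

Colonization term: c·p·(h−p) = 1.218×0.610×0.2390 = 0.17757.
Extinction term: e·p = 0.37454.
dp/dt = 0.17757 − 0.37454 = -0.19697.

-0.197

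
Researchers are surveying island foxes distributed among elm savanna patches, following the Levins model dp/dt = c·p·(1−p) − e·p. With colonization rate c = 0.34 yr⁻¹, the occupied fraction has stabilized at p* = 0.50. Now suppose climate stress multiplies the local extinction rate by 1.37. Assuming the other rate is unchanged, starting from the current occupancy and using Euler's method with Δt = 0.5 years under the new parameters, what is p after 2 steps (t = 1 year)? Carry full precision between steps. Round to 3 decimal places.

0.470

Balance c(1−p*) = e gives e = 0.34×(1 − 0.50000) = 0.17000.
Starting from p₀ = 0.50000; update p ← p + (dp/dt)·Δt with the new parameters.
t = 0.5: p = 0.50000 + (-0.01573) = 0.48428
t = 1: p = 0.48428 + (-0.01394) = 0.47034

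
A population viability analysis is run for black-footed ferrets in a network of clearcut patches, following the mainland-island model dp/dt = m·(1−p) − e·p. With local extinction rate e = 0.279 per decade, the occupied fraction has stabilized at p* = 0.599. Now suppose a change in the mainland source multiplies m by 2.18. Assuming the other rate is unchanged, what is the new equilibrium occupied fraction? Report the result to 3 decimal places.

0.765

Balance m(1−p*) = e·p* gives m = e·p*/(1−p*) = 0.279×0.59900/0.40100 = 0.41676.
New p* = m/(m+e) = 0.90854/(0.90854+0.27900) = 0.76506.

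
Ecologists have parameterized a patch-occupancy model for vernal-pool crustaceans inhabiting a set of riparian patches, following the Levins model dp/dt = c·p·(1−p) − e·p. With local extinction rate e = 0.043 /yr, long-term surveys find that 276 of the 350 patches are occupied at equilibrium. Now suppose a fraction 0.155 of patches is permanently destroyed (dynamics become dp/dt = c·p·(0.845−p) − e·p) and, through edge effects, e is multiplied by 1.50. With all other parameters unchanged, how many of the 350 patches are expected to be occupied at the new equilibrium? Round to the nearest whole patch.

185

Observed p* = 276/350 = 0.78857.
Balance c(1−p*) = e gives c = e/(1 − 0.78857) = 0.043/0.21143 = 0.20338.
New p* = 0.845 − e/c = 0.845 − 0.06450/0.20338 = 0.52786.
Expected occupied = 350 × 0.52786 = 184.75 ≈ 185.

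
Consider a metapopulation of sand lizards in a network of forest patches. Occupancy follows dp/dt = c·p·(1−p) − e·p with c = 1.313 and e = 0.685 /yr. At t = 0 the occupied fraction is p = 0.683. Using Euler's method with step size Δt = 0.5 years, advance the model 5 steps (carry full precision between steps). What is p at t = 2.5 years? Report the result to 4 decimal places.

Update rule: p ← p + [c·p·(1−p) − e·p]·Δt with Δt = 0.5.
t = 0.5: p = 0.68300 + (-0.09179) = 0.59121
t = 1: p = 0.59121 + (-0.04383) = 0.54739
t = 1.5: p = 0.54739 + (-0.02483) = 0.52256
t = 2: p = 0.52256 + (-0.01518) = 0.50737
t = 2.5: p = 0.50737 + (-0.00969) = 0.49769

0.4977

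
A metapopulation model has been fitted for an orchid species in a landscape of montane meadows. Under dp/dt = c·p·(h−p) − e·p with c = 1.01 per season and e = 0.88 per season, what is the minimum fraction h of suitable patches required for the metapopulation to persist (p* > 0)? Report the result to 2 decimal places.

0.87

p* = h − e/c is positive only when h > e/c.
h_min = e/c = 0.88/1.01 = 0.8713.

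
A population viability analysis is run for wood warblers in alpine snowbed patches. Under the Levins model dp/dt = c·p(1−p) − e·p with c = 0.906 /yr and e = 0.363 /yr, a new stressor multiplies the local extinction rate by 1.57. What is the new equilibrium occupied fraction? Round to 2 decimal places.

Before: p* = 1 − 0.363/0.906 = 0.5993.
After the change, c = 0.906, e = 0.56991, so p* = 1 − 0.56991/0.906 = 0.3710.

0.37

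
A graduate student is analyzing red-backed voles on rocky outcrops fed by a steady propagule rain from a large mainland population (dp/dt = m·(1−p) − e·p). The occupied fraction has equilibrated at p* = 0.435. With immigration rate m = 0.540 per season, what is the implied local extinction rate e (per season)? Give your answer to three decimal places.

0.701

At equilibrium m(1−p*) = e·p*, so e = m(1−p*)/p*.
e = 0.540 × 0.5650 / 0.435 = 0.7014.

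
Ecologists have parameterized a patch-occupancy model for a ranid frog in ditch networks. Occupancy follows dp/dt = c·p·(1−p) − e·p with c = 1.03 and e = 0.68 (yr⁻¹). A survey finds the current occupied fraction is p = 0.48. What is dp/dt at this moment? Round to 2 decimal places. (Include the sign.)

-0.07

Colonization term: c·p·(1−p) = 1.03×0.48×0.5200 = 0.25709.
Extinction term: e·p = 0.32640.
dp/dt = 0.25709 − 0.32640 = -0.06931.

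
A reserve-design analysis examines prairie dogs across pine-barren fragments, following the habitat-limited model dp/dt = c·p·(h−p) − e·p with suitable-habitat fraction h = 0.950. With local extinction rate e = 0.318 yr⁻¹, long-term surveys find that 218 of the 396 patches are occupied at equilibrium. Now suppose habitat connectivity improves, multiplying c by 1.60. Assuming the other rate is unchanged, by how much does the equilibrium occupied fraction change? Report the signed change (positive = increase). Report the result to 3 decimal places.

0.150

Observed p* = 218/396 = 0.55051.
Balance c(h−p*) = e gives c = e/(0.95 − 0.55051) = 0.318/0.39949 = 0.79601.
New p* = 0.95 − e/c = 0.95 − 0.31800/1.27362 = 0.70032.
Δp* = 0.70032 − 0.55051 = +0.14981.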